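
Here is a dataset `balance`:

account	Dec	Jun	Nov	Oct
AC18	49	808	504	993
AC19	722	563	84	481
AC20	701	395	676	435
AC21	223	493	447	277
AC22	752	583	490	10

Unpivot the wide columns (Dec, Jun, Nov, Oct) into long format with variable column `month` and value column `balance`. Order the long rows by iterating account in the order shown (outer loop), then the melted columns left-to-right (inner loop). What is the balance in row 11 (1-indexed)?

20 rows total (5 × 4). Row 11: index ⌊(11-1)/4⌋ = 2 into account → AC20; (11-1) mod 4 = 2 into the melted columns → Nov.
So row 11 is (AC20, Nov, 676); balance = 676.

676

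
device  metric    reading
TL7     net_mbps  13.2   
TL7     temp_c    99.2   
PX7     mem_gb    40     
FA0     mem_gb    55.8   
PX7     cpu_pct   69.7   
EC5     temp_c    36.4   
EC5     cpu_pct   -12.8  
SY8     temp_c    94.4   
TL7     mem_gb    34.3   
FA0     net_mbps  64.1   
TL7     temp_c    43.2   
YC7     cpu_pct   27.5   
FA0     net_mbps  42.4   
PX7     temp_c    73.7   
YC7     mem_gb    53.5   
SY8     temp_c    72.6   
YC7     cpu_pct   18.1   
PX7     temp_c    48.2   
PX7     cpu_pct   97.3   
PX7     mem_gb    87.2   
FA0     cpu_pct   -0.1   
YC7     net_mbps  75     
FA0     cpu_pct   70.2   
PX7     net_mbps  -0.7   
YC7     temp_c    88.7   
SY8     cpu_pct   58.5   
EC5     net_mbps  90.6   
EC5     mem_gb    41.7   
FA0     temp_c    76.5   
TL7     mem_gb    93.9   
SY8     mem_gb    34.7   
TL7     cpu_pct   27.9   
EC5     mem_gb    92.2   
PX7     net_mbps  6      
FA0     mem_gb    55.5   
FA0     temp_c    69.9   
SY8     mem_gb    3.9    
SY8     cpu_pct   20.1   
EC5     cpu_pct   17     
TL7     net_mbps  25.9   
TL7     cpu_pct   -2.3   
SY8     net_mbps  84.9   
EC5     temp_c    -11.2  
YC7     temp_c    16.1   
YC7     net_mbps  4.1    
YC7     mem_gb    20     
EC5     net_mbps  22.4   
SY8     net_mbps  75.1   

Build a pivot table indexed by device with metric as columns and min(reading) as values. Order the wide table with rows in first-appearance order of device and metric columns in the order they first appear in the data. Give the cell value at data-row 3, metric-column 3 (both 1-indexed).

With rows in first-appearance order of device, row 3 is device=FA0. metric columns in first-appearance order: net_mbps, temp_c, mem_gb, cpu_pct; column 3 is mem_gb.
Long rows with device=FA0, metric=mem_gb: min(55.8, 55.5) = 55.5.

55.5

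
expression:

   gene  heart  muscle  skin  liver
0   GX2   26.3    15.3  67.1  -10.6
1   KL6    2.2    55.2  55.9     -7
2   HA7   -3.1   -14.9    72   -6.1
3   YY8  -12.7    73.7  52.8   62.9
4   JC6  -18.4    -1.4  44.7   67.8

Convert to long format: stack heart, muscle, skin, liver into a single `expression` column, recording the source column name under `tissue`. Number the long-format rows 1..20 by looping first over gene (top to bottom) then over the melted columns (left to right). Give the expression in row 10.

20 rows total (5 × 4). Row 10: index ⌊(10-1)/4⌋ = 2 into gene → HA7; (10-1) mod 4 = 1 into the melted columns → muscle.
So row 10 is (HA7, muscle, -14.9); expression = -14.9.

-14.9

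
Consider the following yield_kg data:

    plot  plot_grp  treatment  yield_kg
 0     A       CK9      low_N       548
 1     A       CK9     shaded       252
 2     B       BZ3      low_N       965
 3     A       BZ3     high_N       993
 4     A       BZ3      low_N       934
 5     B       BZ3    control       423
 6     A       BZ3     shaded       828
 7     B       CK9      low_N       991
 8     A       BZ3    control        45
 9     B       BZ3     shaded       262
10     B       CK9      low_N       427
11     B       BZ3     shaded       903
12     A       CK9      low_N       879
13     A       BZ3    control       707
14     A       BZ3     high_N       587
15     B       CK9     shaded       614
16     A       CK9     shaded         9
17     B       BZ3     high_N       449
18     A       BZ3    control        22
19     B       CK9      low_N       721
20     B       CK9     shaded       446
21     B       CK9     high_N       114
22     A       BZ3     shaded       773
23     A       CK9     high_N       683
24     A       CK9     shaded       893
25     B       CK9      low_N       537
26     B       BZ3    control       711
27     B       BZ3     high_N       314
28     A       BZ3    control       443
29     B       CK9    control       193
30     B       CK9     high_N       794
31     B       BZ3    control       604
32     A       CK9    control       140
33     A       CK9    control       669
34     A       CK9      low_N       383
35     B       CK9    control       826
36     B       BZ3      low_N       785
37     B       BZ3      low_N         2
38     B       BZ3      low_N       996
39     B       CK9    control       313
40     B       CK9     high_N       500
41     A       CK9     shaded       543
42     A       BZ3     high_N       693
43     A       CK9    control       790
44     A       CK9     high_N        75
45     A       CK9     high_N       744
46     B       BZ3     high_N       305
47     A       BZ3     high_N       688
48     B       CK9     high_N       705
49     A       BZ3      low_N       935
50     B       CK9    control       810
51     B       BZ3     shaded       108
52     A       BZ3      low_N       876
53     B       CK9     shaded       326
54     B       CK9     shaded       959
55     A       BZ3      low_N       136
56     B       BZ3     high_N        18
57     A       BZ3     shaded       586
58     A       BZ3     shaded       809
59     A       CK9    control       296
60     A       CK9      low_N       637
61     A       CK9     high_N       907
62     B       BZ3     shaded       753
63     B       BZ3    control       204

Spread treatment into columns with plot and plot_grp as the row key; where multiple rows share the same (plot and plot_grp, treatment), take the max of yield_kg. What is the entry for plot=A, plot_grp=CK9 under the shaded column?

893

Rows with plot=A, plot_grp=CK9 and treatment=shaded: yield_kg values are 252, 9, 893, 543.
max(252, 9, 893, 543) = 893.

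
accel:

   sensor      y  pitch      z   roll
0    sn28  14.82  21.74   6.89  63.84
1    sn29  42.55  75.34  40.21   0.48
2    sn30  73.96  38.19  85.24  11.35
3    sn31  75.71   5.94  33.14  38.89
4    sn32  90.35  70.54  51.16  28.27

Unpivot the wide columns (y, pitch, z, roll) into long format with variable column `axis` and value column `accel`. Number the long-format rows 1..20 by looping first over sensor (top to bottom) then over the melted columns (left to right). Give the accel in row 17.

20 rows total (5 × 4). Row 17: index ⌊(17-1)/4⌋ = 4 into sensor → sn32; (17-1) mod 4 = 0 into the melted columns → y.
So row 17 is (sn32, y, 90.35); accel = 90.35.

90.35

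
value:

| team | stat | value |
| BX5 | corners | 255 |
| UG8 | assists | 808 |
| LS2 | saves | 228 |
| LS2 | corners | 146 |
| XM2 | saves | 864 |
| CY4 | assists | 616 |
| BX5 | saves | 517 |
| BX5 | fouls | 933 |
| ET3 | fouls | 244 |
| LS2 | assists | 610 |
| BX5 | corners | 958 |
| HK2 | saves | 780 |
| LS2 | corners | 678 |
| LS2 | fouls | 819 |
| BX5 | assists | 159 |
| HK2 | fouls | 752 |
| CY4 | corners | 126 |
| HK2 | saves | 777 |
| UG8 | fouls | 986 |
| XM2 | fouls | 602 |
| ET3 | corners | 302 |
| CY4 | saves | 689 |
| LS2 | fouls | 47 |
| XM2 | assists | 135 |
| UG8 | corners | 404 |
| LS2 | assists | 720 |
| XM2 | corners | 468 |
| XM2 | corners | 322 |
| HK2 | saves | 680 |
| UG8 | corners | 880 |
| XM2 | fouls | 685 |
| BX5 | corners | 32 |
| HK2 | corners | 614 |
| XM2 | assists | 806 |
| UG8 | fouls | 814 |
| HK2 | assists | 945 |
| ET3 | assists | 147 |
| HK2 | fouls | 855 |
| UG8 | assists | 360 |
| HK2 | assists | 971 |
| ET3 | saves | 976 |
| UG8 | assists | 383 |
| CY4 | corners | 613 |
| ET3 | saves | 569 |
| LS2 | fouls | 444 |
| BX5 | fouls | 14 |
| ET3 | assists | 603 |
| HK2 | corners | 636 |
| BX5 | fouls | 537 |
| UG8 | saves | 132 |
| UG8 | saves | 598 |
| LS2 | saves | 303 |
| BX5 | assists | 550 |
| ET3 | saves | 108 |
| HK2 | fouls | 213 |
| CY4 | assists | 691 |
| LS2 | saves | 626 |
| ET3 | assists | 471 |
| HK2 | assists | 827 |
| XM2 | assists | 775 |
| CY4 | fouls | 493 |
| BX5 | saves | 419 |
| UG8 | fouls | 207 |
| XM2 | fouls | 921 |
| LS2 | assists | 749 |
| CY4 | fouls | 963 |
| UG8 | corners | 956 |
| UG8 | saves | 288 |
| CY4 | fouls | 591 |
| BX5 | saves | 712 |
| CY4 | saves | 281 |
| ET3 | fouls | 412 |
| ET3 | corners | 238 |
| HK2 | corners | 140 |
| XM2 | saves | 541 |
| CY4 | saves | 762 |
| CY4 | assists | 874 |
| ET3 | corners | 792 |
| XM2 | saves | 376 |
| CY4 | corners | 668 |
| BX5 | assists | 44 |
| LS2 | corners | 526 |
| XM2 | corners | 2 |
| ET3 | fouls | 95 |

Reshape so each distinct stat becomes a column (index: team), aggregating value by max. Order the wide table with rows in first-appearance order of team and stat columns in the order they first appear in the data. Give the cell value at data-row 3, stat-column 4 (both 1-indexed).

819

With rows in first-appearance order of team, row 3 is team=LS2. stat columns in first-appearance order: corners, assists, saves, fouls; column 4 is fouls.
Long rows with team=LS2, stat=fouls: max(819, 47, 444) = 819.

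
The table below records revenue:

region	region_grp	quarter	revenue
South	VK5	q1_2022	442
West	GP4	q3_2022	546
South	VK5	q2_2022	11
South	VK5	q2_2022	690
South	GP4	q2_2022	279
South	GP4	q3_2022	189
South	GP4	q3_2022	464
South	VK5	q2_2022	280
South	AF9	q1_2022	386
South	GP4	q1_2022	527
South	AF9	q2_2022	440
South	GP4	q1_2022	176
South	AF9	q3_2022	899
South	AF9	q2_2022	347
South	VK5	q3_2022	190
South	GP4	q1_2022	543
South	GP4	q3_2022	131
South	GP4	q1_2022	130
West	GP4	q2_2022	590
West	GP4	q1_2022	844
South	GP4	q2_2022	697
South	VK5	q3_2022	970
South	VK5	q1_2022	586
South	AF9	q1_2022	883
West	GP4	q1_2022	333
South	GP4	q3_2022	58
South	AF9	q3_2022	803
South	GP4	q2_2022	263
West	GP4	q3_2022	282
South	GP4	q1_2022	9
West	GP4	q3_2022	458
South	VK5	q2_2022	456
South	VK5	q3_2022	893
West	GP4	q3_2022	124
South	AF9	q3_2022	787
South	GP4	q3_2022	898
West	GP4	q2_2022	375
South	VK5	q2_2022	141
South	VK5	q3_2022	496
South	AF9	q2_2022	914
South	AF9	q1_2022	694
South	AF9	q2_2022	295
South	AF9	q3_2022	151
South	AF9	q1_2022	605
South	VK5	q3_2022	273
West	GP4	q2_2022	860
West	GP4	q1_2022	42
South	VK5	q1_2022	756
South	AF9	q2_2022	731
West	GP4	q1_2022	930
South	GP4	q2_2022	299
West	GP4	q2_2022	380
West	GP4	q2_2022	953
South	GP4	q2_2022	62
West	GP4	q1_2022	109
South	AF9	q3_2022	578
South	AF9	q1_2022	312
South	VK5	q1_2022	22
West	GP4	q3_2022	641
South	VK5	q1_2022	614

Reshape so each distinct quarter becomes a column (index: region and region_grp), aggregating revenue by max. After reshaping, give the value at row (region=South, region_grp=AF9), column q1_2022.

Rows with region=South, region_grp=AF9 and quarter=q1_2022: revenue values are 386, 883, 694, 605, 312.
max(386, 883, 694, 605, 312) = 883.

883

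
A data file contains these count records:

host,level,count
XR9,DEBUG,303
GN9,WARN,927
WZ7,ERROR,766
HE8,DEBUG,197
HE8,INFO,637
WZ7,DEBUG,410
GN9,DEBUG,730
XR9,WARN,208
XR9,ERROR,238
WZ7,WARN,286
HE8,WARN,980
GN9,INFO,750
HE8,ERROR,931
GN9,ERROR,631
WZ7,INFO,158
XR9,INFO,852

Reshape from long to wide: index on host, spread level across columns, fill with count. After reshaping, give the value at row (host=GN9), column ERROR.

Wide layout: rows indexed by host, columns are the 4 distinct level values (DEBUG, WARN, ERROR, INFO).
Cell (host=GN9, level=ERROR) draws from the long row where host=GN9 and level=ERROR, which has count=631.

631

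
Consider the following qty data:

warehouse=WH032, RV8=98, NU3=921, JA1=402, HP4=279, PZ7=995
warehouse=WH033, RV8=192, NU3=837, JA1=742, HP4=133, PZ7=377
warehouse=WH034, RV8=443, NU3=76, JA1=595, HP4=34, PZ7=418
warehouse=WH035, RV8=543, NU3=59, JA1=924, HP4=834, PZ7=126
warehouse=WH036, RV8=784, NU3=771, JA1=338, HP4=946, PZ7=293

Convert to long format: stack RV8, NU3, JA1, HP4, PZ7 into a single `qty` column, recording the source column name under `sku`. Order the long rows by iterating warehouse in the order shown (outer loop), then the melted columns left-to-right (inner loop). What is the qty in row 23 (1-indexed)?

338

25 rows total (5 × 5). Row 23: index ⌊(23-1)/5⌋ = 4 into warehouse → WH036; (23-1) mod 5 = 2 into the melted columns → JA1.
So row 23 is (WH036, JA1, 338); qty = 338.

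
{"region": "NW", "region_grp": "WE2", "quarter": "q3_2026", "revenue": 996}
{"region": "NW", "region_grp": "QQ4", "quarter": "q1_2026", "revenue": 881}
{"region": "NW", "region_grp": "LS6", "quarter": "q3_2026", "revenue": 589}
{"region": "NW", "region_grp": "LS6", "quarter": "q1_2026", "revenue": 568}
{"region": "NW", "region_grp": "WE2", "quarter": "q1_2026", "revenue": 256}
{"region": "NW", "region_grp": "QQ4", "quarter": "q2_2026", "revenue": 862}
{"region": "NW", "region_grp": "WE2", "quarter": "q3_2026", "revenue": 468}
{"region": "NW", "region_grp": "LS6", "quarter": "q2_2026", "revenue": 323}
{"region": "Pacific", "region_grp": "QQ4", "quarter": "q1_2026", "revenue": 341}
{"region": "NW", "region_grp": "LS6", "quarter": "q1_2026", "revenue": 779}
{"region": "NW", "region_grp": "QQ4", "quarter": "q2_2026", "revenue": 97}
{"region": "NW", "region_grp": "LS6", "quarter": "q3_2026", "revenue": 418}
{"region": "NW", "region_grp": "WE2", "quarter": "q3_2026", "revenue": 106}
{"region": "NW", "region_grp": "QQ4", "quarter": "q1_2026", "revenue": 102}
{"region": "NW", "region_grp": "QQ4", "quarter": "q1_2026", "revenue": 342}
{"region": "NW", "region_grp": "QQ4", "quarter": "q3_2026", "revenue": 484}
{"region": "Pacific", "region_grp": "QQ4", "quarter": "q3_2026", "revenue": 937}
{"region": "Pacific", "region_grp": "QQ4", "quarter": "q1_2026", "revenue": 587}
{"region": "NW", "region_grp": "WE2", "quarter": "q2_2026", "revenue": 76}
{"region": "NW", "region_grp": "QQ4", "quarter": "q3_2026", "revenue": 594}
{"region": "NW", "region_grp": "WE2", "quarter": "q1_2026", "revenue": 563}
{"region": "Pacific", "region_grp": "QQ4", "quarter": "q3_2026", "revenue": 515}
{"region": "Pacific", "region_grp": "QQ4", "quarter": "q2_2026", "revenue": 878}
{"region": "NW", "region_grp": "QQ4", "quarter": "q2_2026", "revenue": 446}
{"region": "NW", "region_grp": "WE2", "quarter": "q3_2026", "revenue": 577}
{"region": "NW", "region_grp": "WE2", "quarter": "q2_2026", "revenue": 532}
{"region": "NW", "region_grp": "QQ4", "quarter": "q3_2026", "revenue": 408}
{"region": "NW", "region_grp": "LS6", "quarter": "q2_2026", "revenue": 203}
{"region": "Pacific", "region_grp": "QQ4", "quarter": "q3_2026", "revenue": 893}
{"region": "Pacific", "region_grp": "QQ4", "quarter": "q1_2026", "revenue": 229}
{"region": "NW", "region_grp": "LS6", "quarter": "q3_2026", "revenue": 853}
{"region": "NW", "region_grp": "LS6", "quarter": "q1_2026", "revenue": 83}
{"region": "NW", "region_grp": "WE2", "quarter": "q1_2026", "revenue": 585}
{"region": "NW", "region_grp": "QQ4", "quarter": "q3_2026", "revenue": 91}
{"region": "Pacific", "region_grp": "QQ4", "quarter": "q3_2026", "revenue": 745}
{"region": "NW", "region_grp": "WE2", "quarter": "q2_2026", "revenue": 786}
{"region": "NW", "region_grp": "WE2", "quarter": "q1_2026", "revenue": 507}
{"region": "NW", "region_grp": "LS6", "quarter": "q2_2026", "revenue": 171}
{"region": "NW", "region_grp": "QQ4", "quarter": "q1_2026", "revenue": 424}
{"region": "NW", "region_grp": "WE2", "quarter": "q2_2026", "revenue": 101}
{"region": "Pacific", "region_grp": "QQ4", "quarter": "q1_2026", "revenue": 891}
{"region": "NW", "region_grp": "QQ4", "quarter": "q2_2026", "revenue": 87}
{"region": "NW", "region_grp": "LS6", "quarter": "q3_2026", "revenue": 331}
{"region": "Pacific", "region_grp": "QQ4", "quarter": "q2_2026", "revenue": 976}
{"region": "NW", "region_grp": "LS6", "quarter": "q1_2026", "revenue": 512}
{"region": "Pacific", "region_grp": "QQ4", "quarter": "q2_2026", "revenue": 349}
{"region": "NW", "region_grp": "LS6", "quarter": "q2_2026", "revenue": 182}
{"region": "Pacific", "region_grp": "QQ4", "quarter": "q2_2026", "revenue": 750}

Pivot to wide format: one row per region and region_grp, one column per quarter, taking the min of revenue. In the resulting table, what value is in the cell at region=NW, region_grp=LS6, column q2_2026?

171

Rows with region=NW, region_grp=LS6 and quarter=q2_2026: revenue values are 323, 203, 171, 182.
min(323, 203, 171, 182) = 171.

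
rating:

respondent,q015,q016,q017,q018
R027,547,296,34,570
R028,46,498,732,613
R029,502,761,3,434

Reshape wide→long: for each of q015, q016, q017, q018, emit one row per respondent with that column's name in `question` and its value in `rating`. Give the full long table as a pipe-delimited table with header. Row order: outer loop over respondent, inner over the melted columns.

| respondent | question | rating |
| R027 | q015 | 547 |
| R027 | q016 | 296 |
| R027 | q017 | 34 |
| R027 | q018 | 570 |
| R028 | q015 | 46 |
| R028 | q016 | 498 |
| R028 | q017 | 732 |
| R028 | q018 | 613 |
| R029 | q015 | 502 |
| R029 | q016 | 761 |
| R029 | q017 | 3 |
| R029 | q018 | 434 |

Each (respondent, column) pair becomes one row: 3 × 4 = 12 rows.
For example, (R027, q015) → rating=547.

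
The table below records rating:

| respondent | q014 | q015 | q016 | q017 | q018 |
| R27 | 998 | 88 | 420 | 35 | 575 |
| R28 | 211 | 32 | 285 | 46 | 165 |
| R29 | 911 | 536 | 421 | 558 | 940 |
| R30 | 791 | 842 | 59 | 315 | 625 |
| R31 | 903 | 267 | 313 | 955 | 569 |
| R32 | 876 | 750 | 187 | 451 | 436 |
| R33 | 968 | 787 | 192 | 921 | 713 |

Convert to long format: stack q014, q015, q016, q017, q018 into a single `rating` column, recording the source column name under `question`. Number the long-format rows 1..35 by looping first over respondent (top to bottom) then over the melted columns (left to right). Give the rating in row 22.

267

35 rows total (7 × 5). Row 22: index ⌊(22-1)/5⌋ = 4 into respondent → R31; (22-1) mod 5 = 1 into the melted columns → q015.
So row 22 is (R31, q015, 267); rating = 267.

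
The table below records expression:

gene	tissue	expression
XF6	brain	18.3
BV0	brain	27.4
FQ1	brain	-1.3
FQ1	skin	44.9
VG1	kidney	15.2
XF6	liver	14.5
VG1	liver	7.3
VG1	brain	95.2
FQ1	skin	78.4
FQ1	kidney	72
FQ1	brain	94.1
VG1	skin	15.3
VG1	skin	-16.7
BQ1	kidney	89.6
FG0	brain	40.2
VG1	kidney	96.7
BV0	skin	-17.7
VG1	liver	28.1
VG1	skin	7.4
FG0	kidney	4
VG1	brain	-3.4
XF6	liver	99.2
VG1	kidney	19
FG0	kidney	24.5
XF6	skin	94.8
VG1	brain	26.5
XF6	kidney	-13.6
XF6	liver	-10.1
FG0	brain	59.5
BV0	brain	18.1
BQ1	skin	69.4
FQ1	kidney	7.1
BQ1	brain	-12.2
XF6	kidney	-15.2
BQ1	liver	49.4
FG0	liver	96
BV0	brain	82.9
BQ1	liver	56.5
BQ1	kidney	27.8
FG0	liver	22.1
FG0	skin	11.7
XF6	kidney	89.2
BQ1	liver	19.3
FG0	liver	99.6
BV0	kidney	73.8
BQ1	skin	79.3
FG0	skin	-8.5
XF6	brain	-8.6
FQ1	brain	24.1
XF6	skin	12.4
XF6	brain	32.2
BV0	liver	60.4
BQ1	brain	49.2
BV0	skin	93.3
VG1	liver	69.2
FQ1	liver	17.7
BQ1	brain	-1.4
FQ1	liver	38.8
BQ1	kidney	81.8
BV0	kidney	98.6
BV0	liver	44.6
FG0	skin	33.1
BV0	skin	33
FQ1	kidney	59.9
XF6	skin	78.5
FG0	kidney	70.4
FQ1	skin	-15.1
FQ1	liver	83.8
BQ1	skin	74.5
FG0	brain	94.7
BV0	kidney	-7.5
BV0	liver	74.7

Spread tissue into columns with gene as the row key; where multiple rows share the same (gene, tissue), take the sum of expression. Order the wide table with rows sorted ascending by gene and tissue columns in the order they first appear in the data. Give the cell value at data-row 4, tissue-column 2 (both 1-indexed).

With rows sorted ascending by gene, row 4 is gene=FQ1. tissue columns in first-appearance order: brain, skin, kidney, liver; column 2 is skin.
Long rows with gene=FQ1, tissue=skin: 44.9 + 78.4 + -15.1 = 108.2.

108.2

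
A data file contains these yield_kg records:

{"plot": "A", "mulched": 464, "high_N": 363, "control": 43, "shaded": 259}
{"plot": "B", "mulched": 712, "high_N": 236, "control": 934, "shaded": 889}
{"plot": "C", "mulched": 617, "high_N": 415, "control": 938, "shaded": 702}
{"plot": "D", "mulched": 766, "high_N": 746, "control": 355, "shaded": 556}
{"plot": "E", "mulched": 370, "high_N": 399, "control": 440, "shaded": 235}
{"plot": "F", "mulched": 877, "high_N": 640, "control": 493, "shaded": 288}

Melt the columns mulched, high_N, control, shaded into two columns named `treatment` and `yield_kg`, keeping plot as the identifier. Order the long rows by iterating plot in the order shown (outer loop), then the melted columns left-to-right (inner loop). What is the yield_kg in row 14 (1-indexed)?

746

24 rows total (6 × 4). Row 14: index ⌊(14-1)/4⌋ = 3 into plot → D; (14-1) mod 4 = 1 into the melted columns → high_N.
So row 14 is (D, high_N, 746); yield_kg = 746.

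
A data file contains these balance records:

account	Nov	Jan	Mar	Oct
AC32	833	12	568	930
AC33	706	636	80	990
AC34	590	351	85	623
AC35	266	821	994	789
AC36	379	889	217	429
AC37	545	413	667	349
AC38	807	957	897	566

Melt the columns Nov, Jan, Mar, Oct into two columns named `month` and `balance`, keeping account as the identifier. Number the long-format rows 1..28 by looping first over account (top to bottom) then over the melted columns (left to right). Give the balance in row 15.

994

28 rows total (7 × 4). Row 15: index ⌊(15-1)/4⌋ = 3 into account → AC35; (15-1) mod 4 = 2 into the melted columns → Mar.
So row 15 is (AC35, Mar, 994); balance = 994.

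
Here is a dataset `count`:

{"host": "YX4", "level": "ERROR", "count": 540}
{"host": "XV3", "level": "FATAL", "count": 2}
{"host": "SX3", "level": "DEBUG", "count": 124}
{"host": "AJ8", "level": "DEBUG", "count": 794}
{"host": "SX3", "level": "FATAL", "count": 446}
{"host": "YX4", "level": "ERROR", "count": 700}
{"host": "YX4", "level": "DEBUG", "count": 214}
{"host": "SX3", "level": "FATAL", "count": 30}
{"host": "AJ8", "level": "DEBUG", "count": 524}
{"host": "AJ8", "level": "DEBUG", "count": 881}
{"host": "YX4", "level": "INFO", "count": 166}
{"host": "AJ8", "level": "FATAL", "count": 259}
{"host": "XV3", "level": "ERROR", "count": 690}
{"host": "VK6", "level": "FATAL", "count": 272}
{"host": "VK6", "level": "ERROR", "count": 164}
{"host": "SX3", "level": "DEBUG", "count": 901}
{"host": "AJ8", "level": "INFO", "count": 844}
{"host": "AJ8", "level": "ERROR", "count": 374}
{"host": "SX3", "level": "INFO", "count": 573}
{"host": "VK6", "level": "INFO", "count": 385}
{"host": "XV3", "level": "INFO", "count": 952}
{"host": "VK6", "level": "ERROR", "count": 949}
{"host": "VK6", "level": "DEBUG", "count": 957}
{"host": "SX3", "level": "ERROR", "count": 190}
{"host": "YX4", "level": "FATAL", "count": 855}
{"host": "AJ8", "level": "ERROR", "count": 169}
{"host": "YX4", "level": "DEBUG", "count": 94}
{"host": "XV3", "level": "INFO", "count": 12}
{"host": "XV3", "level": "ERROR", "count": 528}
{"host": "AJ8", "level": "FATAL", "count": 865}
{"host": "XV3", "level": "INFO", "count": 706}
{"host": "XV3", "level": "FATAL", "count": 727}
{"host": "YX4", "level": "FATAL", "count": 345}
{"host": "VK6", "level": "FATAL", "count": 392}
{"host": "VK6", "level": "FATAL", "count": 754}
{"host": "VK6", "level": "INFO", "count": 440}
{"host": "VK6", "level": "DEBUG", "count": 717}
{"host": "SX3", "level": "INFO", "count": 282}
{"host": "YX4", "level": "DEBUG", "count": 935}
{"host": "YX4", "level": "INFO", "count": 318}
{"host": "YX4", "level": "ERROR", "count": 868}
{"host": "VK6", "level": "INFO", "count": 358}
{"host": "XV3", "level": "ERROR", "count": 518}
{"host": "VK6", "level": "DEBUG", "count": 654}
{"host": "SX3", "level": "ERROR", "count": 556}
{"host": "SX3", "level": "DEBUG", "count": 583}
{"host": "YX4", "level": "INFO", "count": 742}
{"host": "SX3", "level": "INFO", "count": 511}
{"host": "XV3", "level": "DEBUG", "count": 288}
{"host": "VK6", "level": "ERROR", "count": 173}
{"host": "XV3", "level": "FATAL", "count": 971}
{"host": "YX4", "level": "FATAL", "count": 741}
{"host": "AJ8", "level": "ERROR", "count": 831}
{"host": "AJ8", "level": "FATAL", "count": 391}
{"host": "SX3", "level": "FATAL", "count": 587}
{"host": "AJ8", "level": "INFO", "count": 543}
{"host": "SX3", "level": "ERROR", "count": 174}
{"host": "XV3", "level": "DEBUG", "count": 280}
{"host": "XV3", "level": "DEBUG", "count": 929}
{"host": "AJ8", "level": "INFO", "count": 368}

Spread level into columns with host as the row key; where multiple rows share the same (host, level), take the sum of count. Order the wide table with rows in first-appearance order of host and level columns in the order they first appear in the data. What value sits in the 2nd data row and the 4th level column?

1670

With rows in first-appearance order of host, row 2 is host=XV3. level columns in first-appearance order: ERROR, FATAL, DEBUG, INFO; column 4 is INFO.
Long rows with host=XV3, level=INFO: 952 + 12 + 706 = 1670.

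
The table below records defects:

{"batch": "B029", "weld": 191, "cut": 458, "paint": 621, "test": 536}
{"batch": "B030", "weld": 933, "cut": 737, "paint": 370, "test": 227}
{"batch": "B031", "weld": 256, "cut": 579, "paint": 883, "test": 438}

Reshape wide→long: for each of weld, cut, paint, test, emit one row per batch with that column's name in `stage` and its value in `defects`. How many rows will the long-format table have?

12

3 batch values × 4 melted columns = 12 rows.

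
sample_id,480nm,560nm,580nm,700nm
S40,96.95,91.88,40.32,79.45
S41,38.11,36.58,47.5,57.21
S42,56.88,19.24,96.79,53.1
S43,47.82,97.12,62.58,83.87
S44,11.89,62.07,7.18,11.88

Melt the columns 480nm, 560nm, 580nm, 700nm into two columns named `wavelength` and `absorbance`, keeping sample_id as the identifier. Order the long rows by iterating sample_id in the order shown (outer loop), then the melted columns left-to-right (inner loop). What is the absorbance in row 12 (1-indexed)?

20 rows total (5 × 4). Row 12: index ⌊(12-1)/4⌋ = 2 into sample_id → S42; (12-1) mod 4 = 3 into the melted columns → 700nm.
So row 12 is (S42, 700nm, 53.1); absorbance = 53.1.

53.1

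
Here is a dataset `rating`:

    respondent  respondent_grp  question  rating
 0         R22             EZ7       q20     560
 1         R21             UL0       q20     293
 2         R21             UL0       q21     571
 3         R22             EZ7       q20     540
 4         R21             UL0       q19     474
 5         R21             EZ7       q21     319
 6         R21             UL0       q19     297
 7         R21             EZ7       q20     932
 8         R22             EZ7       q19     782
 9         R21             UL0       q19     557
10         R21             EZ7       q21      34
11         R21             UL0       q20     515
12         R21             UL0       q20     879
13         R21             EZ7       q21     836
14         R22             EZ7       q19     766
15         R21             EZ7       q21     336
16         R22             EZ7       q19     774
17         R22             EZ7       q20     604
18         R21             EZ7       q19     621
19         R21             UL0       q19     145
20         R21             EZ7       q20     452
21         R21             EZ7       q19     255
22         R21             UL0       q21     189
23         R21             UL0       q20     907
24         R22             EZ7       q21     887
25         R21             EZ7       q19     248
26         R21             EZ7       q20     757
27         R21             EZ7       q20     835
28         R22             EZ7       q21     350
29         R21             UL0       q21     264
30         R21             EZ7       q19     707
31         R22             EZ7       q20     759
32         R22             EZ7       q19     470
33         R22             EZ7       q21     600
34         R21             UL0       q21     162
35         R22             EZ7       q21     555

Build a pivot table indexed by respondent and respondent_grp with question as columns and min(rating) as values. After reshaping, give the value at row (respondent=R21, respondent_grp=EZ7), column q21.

Rows with respondent=R21, respondent_grp=EZ7 and question=q21: rating values are 319, 34, 836, 336.
min(319, 34, 836, 336) = 34.

34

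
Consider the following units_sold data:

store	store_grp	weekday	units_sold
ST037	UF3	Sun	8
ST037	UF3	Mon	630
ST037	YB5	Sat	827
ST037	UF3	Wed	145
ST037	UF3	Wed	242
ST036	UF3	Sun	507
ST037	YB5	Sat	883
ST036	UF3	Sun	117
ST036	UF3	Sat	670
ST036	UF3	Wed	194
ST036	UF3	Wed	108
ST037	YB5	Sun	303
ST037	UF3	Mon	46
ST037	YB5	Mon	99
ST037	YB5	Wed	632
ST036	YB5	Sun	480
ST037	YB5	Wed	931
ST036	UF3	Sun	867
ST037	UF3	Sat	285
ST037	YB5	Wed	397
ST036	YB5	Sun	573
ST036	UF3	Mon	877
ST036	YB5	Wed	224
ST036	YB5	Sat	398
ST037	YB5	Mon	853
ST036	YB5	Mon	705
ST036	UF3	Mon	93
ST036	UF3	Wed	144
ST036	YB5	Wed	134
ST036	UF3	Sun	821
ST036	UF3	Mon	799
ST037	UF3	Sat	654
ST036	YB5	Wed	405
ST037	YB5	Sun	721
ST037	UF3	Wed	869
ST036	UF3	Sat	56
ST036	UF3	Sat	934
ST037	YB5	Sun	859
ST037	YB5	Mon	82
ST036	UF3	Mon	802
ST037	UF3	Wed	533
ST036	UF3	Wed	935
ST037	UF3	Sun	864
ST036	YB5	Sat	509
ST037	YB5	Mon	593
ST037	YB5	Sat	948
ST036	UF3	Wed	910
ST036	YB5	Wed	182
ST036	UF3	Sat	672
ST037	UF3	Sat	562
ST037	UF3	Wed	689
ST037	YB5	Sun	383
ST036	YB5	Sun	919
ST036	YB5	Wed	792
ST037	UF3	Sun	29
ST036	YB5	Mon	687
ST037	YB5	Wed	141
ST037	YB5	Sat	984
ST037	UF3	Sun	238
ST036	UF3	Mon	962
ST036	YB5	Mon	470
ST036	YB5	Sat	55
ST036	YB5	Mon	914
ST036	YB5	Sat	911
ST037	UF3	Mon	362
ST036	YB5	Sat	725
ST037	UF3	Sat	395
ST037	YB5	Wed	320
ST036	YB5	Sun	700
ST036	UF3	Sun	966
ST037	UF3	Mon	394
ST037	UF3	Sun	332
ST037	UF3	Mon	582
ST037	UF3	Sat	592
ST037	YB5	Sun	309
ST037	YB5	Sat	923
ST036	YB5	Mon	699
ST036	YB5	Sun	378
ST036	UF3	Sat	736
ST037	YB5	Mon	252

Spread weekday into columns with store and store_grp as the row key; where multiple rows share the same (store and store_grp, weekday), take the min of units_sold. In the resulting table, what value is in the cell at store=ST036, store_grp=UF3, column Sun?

Rows with store=ST036, store_grp=UF3 and weekday=Sun: units_sold values are 507, 117, 867, 821, 966.
min(507, 117, 867, 821, 966) = 117.

117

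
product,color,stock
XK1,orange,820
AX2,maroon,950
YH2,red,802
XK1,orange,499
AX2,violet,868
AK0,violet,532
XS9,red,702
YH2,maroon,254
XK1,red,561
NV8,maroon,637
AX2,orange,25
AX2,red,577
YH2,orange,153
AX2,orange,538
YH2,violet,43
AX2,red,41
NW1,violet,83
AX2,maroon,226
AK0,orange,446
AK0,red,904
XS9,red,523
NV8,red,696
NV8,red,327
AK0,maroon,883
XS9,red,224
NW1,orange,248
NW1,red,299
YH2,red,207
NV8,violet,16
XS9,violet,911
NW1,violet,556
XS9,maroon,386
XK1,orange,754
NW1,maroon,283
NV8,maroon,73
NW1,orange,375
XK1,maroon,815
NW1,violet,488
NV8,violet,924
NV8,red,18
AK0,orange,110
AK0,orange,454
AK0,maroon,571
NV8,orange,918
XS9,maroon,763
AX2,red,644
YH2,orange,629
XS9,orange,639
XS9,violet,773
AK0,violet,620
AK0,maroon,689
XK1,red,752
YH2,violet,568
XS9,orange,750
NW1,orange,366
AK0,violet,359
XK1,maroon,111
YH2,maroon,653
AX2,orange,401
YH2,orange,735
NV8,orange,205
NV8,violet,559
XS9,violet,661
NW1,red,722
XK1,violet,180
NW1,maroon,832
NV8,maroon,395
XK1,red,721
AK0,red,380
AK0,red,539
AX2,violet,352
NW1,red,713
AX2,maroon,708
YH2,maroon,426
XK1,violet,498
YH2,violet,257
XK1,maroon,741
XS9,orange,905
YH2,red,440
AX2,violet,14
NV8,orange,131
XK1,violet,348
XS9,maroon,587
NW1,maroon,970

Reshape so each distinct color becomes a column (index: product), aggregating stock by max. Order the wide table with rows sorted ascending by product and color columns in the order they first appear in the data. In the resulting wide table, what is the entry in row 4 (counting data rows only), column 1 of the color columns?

With rows sorted ascending by product, row 4 is product=NW1. color columns in first-appearance order: orange, maroon, red, violet; column 1 is orange.
Long rows with product=NW1, color=orange: max(248, 375, 366) = 375.

375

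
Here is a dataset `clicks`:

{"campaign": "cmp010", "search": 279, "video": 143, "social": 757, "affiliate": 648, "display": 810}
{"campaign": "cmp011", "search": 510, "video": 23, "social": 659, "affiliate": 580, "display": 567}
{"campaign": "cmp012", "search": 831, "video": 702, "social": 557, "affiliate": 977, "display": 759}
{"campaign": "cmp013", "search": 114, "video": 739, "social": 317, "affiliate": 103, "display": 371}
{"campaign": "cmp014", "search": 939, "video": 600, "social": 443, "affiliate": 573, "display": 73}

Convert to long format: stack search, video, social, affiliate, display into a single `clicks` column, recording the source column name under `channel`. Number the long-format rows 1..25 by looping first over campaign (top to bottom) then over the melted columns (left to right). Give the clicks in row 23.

25 rows total (5 × 5). Row 23: index ⌊(23-1)/5⌋ = 4 into campaign → cmp014; (23-1) mod 5 = 2 into the melted columns → social.
So row 23 is (cmp014, social, 443); clicks = 443.

443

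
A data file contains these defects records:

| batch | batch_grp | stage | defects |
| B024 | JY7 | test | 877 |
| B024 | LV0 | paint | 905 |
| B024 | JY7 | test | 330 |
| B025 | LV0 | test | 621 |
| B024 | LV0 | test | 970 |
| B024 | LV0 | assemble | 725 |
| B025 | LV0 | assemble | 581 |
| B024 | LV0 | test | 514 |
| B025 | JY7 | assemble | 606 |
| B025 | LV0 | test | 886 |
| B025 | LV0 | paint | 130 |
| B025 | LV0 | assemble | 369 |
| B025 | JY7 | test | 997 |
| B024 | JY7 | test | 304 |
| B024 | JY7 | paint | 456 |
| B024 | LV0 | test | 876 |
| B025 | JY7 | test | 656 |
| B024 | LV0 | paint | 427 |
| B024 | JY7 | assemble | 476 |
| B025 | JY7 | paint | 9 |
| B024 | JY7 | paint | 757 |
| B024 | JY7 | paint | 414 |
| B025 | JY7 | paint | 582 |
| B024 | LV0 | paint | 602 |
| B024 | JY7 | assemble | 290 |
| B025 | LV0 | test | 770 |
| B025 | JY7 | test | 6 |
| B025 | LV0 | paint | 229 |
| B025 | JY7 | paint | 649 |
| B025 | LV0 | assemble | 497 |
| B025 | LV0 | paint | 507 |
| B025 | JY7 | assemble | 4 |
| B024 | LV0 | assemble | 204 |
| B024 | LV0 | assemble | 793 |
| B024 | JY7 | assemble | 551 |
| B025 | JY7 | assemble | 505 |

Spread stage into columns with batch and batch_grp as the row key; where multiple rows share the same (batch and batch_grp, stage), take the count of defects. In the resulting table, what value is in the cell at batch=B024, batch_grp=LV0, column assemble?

3

Rows with batch=B024, batch_grp=LV0 and stage=assemble: defects values are 725, 204, 793.
3 rows match — count = 3.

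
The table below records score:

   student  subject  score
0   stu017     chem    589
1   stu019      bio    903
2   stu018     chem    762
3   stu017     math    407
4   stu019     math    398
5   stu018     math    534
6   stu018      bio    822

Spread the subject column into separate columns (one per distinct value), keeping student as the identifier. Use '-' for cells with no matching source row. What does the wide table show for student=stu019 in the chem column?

No long-format row has student=stu019 and subject=chem, so the cell is -.

-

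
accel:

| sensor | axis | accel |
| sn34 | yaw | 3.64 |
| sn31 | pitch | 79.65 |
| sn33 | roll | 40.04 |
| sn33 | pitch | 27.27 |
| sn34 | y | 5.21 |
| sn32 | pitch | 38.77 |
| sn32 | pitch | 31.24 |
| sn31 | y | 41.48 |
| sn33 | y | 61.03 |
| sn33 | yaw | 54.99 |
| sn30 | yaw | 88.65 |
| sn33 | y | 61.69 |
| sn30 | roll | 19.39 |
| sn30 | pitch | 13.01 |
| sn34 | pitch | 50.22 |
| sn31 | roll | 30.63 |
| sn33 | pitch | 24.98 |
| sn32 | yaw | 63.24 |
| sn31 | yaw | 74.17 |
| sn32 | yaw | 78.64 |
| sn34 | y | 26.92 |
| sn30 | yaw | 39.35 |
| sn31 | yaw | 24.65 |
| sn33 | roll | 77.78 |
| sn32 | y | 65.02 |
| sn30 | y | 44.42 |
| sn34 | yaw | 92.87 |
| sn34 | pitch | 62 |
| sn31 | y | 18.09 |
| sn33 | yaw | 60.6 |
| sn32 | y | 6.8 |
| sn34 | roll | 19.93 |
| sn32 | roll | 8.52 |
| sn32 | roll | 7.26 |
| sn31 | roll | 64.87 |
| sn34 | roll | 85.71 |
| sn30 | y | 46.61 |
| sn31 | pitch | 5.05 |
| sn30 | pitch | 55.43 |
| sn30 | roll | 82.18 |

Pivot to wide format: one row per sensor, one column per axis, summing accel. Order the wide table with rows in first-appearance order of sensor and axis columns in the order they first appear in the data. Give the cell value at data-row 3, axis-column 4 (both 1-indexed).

122.72

With rows in first-appearance order of sensor, row 3 is sensor=sn33. axis columns in first-appearance order: yaw, pitch, roll, y; column 4 is y.
Long rows with sensor=sn33, axis=y: 61.03 + 61.69 = 122.72.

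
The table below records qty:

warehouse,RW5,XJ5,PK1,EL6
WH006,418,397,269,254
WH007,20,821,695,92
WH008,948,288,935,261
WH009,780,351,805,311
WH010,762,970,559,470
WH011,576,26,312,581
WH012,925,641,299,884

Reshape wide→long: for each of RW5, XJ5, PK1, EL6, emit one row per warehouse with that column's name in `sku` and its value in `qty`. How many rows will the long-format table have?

7 warehouse values × 4 melted columns = 28 rows.

28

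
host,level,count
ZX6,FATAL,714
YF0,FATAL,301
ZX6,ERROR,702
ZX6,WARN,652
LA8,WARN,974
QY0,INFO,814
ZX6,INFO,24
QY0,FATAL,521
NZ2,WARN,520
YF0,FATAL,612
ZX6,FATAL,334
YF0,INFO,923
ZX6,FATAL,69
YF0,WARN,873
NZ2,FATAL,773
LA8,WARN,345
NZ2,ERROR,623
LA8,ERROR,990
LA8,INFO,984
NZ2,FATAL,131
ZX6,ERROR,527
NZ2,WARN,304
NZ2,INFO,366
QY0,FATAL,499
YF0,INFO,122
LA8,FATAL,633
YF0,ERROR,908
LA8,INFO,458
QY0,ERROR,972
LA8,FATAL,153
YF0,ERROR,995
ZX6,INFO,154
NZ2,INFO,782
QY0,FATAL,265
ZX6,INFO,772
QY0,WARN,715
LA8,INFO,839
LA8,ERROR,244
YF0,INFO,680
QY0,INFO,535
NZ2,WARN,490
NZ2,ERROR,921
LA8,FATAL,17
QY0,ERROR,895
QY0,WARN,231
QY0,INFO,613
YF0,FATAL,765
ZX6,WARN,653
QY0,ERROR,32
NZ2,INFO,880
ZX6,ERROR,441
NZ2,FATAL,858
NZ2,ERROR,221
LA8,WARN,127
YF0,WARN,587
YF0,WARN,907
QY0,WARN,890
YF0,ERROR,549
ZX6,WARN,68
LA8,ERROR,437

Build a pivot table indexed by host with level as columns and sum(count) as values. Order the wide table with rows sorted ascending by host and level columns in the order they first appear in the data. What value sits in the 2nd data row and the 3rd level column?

With rows sorted ascending by host, row 2 is host=NZ2. level columns in first-appearance order: FATAL, ERROR, WARN, INFO; column 3 is WARN.
Long rows with host=NZ2, level=WARN: 520 + 304 + 490 = 1314.

1314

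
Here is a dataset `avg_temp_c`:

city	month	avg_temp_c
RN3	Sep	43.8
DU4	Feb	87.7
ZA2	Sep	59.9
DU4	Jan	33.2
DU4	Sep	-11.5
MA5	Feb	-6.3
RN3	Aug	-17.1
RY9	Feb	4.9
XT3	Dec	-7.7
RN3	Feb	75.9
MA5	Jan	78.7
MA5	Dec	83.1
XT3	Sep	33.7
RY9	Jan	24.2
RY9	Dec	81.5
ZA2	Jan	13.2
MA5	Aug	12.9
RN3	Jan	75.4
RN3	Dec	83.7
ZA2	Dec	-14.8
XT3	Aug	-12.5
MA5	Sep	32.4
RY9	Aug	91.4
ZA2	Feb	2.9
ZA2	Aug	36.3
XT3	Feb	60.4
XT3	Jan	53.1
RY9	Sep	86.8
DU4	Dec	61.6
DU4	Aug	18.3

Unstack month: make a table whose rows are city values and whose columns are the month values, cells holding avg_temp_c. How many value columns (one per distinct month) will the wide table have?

5

5 distinct month values: Feb, Dec, Aug, Sep, Jan.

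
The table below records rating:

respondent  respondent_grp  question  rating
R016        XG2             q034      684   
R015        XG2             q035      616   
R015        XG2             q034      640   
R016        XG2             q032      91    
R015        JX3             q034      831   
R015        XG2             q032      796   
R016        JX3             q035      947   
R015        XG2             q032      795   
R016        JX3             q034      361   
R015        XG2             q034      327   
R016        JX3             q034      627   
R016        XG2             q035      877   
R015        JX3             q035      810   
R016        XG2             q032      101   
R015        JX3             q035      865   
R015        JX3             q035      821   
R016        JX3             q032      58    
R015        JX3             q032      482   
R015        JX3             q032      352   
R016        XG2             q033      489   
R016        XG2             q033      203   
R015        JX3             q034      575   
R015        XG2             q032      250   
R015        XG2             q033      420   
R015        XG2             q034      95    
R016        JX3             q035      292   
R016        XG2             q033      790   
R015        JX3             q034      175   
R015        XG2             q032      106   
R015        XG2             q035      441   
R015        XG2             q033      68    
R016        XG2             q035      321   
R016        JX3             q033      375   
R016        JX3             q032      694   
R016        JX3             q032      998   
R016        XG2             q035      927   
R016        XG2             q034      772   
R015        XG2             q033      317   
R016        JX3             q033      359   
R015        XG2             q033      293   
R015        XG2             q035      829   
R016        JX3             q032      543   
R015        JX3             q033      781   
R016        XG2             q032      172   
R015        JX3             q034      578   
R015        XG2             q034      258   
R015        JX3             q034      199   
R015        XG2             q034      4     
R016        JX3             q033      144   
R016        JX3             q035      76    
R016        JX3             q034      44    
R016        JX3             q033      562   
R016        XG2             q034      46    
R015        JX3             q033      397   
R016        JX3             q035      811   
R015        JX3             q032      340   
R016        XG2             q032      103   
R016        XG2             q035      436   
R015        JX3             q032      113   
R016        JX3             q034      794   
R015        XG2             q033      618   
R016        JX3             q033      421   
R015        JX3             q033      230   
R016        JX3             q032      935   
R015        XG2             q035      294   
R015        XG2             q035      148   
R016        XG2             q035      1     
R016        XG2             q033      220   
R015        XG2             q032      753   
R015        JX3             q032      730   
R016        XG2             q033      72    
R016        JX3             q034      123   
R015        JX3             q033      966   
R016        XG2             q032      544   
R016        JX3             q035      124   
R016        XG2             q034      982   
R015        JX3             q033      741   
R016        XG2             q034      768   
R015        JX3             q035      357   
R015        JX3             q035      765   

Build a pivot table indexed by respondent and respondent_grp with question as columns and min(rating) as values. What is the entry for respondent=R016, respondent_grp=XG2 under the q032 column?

91

Rows with respondent=R016, respondent_grp=XG2 and question=q032: rating values are 91, 101, 172, 103, 544.
min(91, 101, 172, 103, 544) = 91.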